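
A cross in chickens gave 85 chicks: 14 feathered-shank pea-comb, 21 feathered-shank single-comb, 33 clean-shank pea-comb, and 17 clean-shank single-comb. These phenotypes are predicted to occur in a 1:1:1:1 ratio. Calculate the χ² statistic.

Total ratio parts = 4. Expected numbers out of 85:
  feathered-shank pea-comb: 85 × 1/4 = 21.25
  feathered-shank single-comb: 85 × 1/4 = 21.25
  clean-shank pea-comb: 85 × 1/4 = 21.25
  clean-shank single-comb: 85 × 1/4 = 21.25
χ² = Σ (O − E)² / E
  feathered-shank pea-comb: (14 − 21.25)² / 21.25 = 2.4735
  feathered-shank single-comb: (21 − 21.25)² / 21.25 = 0.0029
  clean-shank pea-comb: (33 − 21.25)² / 21.25 = 6.4971
  clean-shank single-comb: (17 − 21.25)² / 21.25 = 0.8500
χ² = 2.4735 + 0.0029 + 6.4971 + 0.8500 = 9.8235 ≈ 9.824

9.824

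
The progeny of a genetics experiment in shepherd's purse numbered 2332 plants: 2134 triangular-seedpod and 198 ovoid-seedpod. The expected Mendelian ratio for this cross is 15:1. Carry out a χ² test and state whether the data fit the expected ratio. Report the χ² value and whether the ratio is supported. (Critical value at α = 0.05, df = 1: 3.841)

19.980; not consistent

The 15:1 ratio has 16 parts, so with N = 2332 the expected counts are:
  triangular-seedpod: 2332 × 15/16 = 2186.25
  ovoid-seedpod: 2332 × 1/16 = 145.75
χ² = Σ (O − E)² / E
  triangular-seedpod: (2134 − 2186.25)² / 2186.25 = 1.2487
  ovoid-seedpod: (198 − 145.75)² / 145.75 = 18.7311
χ² = 1.2487 + 18.7311 = 19.9798 ≈ 19.980
Degrees of freedom = 2 − 1 = 1; critical value at α = 0.05 is 3.841.
Since 19.980 > 3.841, we reject the null hypothesis — the data do not fit the 15:1 ratio.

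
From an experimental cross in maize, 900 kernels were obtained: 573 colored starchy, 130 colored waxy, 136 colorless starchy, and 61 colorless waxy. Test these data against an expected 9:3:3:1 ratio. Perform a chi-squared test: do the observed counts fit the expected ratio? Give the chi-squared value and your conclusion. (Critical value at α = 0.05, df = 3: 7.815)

Total ratio parts = 16. Expected numbers out of 900:
  colored starchy: 900 × 9/16 = 506.25
  colored waxy: 900 × 3/16 = 168.75
  colorless starchy: 900 × 3/16 = 168.75
  colorless waxy: 900 × 1/16 = 56.25
χ² = Σ (O − E)² / E
  colored starchy: (573 − 506.25)² / 506.25 = 8.8011
  colored waxy: (130 − 168.75)² / 168.75 = 8.8981
  colorless starchy: (136 − 168.75)² / 168.75 = 6.3559
  colorless waxy: (61 − 56.25)² / 56.25 = 0.4011
χ² = 8.8011 + 8.8981 + 6.3559 + 0.4011 = 24.4562 ≈ 24.456
Degrees of freedom = 4 − 1 = 3; critical value at α = 0.05 is 7.815.
Since 24.456 > 7.815, we reject the null hypothesis — the data do not fit the 9:3:3:1 ratio.

24.456; not consistent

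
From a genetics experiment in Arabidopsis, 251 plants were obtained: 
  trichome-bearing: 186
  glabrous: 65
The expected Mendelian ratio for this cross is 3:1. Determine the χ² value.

Expected counts for N = 251 under a 3:1 ratio (total parts = 4):
  trichome-bearing: 251 × 3/4 = 188.25
  glabrous: 251 × 1/4 = 62.75
χ² = Σ (O − E)² / E
  trichome-bearing: (186 − 188.25)² / 188.25 = 0.0269
  glabrous: (65 − 62.75)² / 62.75 = 0.0807
χ² = 0.0269 + 0.0807 = 0.1076 ≈ 0.108

0.108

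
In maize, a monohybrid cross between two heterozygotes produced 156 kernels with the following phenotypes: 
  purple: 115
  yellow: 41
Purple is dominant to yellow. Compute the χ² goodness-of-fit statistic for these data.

0.137

For a monohybrid cross between heterozygotes with complete dominance, the expected phenotypic ratio is 3:1.
The 3:1 ratio has 4 parts, so with N = 156 the expected counts are:
  purple: 156 × 3/4 = 117
  yellow: 156 × 1/4 = 39
χ² = Σ (O − E)² / E
  purple: (115 − 117)² / 117 = 0.0342
  yellow: (41 − 39)² / 39 = 0.1026
χ² = 0.0342 + 0.1026 = 0.1368 ≈ 0.137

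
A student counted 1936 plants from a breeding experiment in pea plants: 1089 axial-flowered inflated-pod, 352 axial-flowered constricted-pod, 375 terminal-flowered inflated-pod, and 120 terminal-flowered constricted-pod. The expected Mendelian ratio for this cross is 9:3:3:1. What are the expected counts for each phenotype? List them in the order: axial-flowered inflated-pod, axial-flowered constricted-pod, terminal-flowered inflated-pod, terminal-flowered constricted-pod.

Total ratio parts = 16. Expected numbers out of 1936:
  axial-flowered inflated-pod: 1936 × 9/16 = 1089
  axial-flowered constricted-pod: 1936 × 3/16 = 363
  terminal-flowered inflated-pod: 1936 × 3/16 = 363
  terminal-flowered constricted-pod: 1936 × 1/16 = 121

1089, 363, 363, 121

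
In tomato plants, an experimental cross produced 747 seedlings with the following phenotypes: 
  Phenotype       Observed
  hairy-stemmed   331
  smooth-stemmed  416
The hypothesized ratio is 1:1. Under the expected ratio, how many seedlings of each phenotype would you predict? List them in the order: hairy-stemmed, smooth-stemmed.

Under the 1:1 hypothesis (Σ ratio = 2, N = 747):
  hairy-stemmed: 747 × 1/2 = 373.5
  smooth-stemmed: 747 × 1/2 = 373.5

373.5, 373.5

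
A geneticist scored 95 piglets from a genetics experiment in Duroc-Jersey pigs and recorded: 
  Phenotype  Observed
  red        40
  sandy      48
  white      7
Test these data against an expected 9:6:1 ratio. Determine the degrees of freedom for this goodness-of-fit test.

A goodness-of-fit test with 3 phenotype classes has df = 3 − 1 = 2.

2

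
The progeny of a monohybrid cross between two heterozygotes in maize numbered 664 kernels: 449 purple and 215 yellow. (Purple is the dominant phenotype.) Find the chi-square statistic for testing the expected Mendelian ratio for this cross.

For a monohybrid cross between heterozygotes with complete dominance, the expected phenotypic ratio is 3:1.
Under the 3:1 hypothesis (Σ ratio = 4, N = 664):
  purple: 664 × 3/4 = 498
  yellow: 664 × 1/4 = 166
χ² = Σ (O − E)² / E
  purple: (449 − 498)² / 498 = 4.8213
  yellow: (215 − 166)² / 166 = 14.4639
χ² = 4.8213 + 14.4639 = 19.2852 ≈ 19.285

19.285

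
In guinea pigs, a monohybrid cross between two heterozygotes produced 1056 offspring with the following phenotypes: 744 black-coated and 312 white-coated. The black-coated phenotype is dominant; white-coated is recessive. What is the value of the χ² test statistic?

For a monohybrid cross between heterozygotes with complete dominance, the expected phenotypic ratio is 3:1.
Expected counts for N = 1056 under a 3:1 ratio (total parts = 4):
  black-coated: 1056 × 3/4 = 792
  white-coated: 1056 × 1/4 = 264
χ² = Σ (O − E)² / E
  black-coated: (744 − 792)² / 792 = 2.9091
  white-coated: (312 − 264)² / 264 = 8.7273
χ² = 2.9091 + 8.7273 = 11.6364 ≈ 11.636

11.636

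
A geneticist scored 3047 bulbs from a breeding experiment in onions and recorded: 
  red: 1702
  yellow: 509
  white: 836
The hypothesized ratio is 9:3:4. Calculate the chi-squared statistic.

Under the 9:3:4 hypothesis (Σ ratio = 16, N = 3047):
  red: 3047 × 9/16 = 1713.9375
  yellow: 3047 × 3/16 = 571.3125
  white: 3047 × 4/16 = 761.75
χ² = Σ (O − E)² / E
  red: (1702 − 1713.9375)² / 1713.9375 = 0.0831
  yellow: (509 − 571.3125)² / 571.3125 = 6.7964
  white: (836 − 761.75)² / 761.75 = 7.2374
χ² = 0.0831 + 6.7964 + 7.2374 = 14.1169 ≈ 14.117

14.117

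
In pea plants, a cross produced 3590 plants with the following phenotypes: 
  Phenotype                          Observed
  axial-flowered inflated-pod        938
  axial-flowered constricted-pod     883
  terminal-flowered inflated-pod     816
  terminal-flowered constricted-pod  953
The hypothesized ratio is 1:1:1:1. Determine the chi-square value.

The 1:1:1:1 ratio has 4 parts, so with N = 3590 the expected counts are:
  axial-flowered inflated-pod: 3590 × 1/4 = 897.5
  axial-flowered constricted-pod: 3590 × 1/4 = 897.5
  terminal-flowered inflated-pod: 3590 × 1/4 = 897.5
  terminal-flowered constricted-pod: 3590 × 1/4 = 897.5
χ² = Σ (O − E)² / E
  axial-flowered inflated-pod: (938 − 897.5)² / 897.5 = 1.8276
  axial-flowered constricted-pod: (883 − 897.5)² / 897.5 = 0.2343
  terminal-flowered inflated-pod: (816 − 897.5)² / 897.5 = 7.4008
  terminal-flowered constricted-pod: (953 − 897.5)² / 897.5 = 3.4320
χ² = 1.8276 + 0.2343 + 7.4008 + 3.4320 = 12.8947 ≈ 12.895

12.895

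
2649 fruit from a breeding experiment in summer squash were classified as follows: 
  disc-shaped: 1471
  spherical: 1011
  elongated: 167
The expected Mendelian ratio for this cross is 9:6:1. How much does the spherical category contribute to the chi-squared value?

0.313

Under the 9:6:1 hypothesis (Σ ratio = 16, N = 2649):
  disc-shaped: 2649 × 9/16 = 1490.0625
  spherical: 2649 × 6/16 = 993.375
  elongated: 2649 × 1/16 = 165.5625
Contribution of spherical: (1011 − 993.375)² / 993.375 = 0.3127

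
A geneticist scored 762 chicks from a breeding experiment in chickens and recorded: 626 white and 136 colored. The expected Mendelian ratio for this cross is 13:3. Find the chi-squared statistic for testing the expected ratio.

Expected counts for N = 762 under a 13:3 ratio (total parts = 16):
  white: 762 × 13/16 = 619.125
  colored: 762 × 3/16 = 142.875
χ² = Σ (O − E)² / E
  white: (626 − 619.125)² / 619.125 = 0.0763
  colored: (136 − 142.875)² / 142.875 = 0.3308
χ² = 0.0763 + 0.3308 = 0.4071 ≈ 0.407

0.407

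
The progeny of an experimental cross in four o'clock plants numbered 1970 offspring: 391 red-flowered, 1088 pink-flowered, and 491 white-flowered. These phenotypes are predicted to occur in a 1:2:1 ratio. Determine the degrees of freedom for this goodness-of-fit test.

A goodness-of-fit test with 3 phenotype classes has df = 3 − 1 = 2.

2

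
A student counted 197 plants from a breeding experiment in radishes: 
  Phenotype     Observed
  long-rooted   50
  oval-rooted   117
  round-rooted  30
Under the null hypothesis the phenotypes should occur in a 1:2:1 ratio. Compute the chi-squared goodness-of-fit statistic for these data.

11.010

Under the 1:2:1 hypothesis (Σ ratio = 4, N = 197):
  long-rooted: 197 × 1/4 = 49.25
  oval-rooted: 197 × 2/4 = 98.5
  round-rooted: 197 × 1/4 = 49.25
χ² = Σ (O − E)² / E
  long-rooted: (50 − 49.25)² / 49.25 = 0.0114
  oval-rooted: (117 − 98.5)² / 98.5 = 3.4746
  round-rooted: (30 − 49.25)² / 49.25 = 7.5241
χ² = 0.0114 + 3.4746 + 7.5241 = 11.0101 ≈ 11.010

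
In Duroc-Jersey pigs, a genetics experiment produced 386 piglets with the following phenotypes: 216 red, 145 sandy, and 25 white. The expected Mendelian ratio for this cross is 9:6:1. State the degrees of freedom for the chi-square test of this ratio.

A goodness-of-fit test with 3 phenotype classes has df = 3 − 1 = 2.

2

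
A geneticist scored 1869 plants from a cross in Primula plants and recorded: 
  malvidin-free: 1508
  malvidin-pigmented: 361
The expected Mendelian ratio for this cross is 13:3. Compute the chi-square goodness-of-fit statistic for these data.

0.392

Expected counts for N = 1869 under a 13:3 ratio (total parts = 16):
  malvidin-free: 1869 × 13/16 = 1518.5625
  malvidin-pigmented: 1869 × 3/16 = 350.4375
χ² = Σ (O − E)² / E
  malvidin-free: (1508 − 1518.5625)² / 1518.5625 = 0.0735
  malvidin-pigmented: (361 − 350.4375)² / 350.4375 = 0.3184
χ² = 0.0735 + 0.3184 = 0.3919 ≈ 0.392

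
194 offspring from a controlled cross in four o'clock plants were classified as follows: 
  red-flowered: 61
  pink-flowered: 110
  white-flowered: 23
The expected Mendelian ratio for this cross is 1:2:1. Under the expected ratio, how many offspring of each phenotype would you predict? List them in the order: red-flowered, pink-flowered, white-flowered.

Total ratio parts = 4. Expected numbers out of 194:
  red-flowered: 194 × 1/4 = 48.5
  pink-flowered: 194 × 2/4 = 97
  white-flowered: 194 × 1/4 = 48.5

48.5, 97, 48.5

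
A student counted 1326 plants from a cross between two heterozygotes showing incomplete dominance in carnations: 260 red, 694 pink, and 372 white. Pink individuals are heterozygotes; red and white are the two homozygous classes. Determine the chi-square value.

21.819

With incomplete dominance, a heterozygote × heterozygote cross gives a 1:2:1 phenotypic ratio.
The 1:2:1 ratio has 4 parts, so with N = 1326 the expected counts are:
  red: 1326 × 1/4 = 331.5
  pink: 1326 × 2/4 = 663
  white: 1326 × 1/4 = 331.5
χ² = Σ (O − E)² / E
  red: (260 − 331.5)² / 331.5 = 15.4216
  pink: (694 − 663)² / 663 = 1.4495
  white: (372 − 331.5)² / 331.5 = 4.9480
χ² = 15.4216 + 1.4495 + 4.9480 = 21.8191 ≈ 21.819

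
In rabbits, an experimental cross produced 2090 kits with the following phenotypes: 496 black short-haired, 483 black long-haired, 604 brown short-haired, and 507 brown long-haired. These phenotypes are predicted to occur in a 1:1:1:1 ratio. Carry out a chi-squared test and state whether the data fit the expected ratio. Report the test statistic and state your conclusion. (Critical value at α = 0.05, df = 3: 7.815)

The 1:1:1:1 ratio has 4 parts, so with N = 2090 the expected counts are:
  black short-haired: 2090 × 1/4 = 522.5
  black long-haired: 2090 × 1/4 = 522.5
  brown short-haired: 2090 × 1/4 = 522.5
  brown long-haired: 2090 × 1/4 = 522.5
χ² = Σ (O − E)² / E
  black short-haired: (496 − 522.5)² / 522.5 = 1.3440
  black long-haired: (483 − 522.5)² / 522.5 = 2.9861
  brown short-haired: (604 − 522.5)² / 522.5 = 12.7124
  brown long-haired: (507 − 522.5)² / 522.5 = 0.4598
χ² = 1.3440 + 2.9861 + 12.7124 + 0.4598 = 17.5023 ≈ 17.502
Degrees of freedom = 4 − 1 = 3; critical value at α = 0.05 is 7.815.
Since 17.502 > 7.815, we reject the null hypothesis — the data do not fit the 1:1:1:1 ratio.

17.502; not consistent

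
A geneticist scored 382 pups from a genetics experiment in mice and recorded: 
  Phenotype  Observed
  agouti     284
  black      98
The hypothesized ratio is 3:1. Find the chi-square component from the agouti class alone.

The 3:1 ratio has 4 parts, so with N = 382 the expected counts are:
  agouti: 382 × 3/4 = 286.5
  black: 382 × 1/4 = 95.5
Contribution of agouti: (284 − 286.5)² / 286.5 = 0.0218

0.022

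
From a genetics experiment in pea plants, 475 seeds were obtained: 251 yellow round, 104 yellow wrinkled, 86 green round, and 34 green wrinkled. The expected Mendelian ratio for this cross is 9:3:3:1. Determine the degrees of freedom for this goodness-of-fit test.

3

A goodness-of-fit test with 4 phenotype classes has df = 4 − 1 = 3.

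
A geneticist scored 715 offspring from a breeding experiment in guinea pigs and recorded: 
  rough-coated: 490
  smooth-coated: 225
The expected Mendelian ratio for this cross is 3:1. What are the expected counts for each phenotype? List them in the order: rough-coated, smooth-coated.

Expected counts for N = 715 under a 3:1 ratio (total parts = 4):
  rough-coated: 715 × 3/4 = 536.25
  smooth-coated: 715 × 1/4 = 178.75

536.25, 178.75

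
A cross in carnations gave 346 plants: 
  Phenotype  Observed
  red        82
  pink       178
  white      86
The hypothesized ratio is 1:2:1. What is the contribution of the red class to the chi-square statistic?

0.234

Expected counts for N = 346 under a 1:2:1 ratio (total parts = 4):
  red: 346 × 1/4 = 86.5
  pink: 346 × 2/4 = 173
  white: 346 × 1/4 = 86.5
Contribution of red: (82 − 86.5)² / 86.5 = 0.2341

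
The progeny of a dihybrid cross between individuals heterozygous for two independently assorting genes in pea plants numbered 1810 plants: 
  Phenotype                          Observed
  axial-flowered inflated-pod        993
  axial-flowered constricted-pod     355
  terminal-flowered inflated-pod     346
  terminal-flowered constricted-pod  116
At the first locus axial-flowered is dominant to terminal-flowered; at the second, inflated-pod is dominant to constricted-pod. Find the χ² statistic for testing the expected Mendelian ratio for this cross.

1.542

A dihybrid F₂ with independent assortment and complete dominance at both loci gives a 9:3:3:1 phenotypic ratio.
The 9:3:3:1 ratio has 16 parts, so with N = 1810 the expected counts are:
  axial-flowered inflated-pod: 1810 × 9/16 = 1018.125
  axial-flowered constricted-pod: 1810 × 3/16 = 339.375
  terminal-flowered inflated-pod: 1810 × 3/16 = 339.375
  terminal-flowered constricted-pod: 1810 × 1/16 = 113.125
χ² = Σ (O − E)² / E
  axial-flowered inflated-pod: (993 − 1018.125)² / 1018.125 = 0.6200
  axial-flowered constricted-pod: (355 − 339.375)² / 339.375 = 0.7194
  terminal-flowered inflated-pod: (346 − 339.375)² / 339.375 = 0.1293
  terminal-flowered constricted-pod: (116 − 113.125)² / 113.125 = 0.0731
χ² = 0.6200 + 0.7194 + 0.1293 + 0.0731 = 1.5418 ≈ 1.542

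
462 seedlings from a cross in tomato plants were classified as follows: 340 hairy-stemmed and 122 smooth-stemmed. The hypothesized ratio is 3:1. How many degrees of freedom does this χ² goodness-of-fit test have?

A goodness-of-fit test with 2 phenotype classes has df = 2 − 1 = 1.

1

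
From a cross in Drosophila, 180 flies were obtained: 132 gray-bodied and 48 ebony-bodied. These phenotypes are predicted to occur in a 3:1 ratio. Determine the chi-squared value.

0.267

Total ratio parts = 4. Expected numbers out of 180:
  gray-bodied: 180 × 3/4 = 135
  ebony-bodied: 180 × 1/4 = 45
χ² = Σ (O − E)² / E
  gray-bodied: (132 − 135)² / 135 = 0.0667
  ebony-bodied: (48 − 45)² / 45 = 0.2000
χ² = 0.0667 + 0.2000 = 0.2667 ≈ 0.267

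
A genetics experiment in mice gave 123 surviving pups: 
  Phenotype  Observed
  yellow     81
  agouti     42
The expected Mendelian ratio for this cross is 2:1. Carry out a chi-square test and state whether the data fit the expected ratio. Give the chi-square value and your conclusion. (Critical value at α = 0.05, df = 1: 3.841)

Under the 2:1 hypothesis (Σ ratio = 3, N = 123):
  yellow: 123 × 2/3 = 82
  agouti: 123 × 1/3 = 41
χ² = Σ (O − E)² / E
  yellow: (81 − 82)² / 82 = 0.0122
  agouti: (42 − 41)² / 41 = 0.0244
χ² = 0.0122 + 0.0244 = 0.0366 ≈ 0.037
Degrees of freedom = 2 − 1 = 1; critical value at α = 0.05 is 3.841.
Since 0.037 < 3.841, we fail to reject the null hypothesis — the data are consistent with the 2:1 ratio.

0.037; consistent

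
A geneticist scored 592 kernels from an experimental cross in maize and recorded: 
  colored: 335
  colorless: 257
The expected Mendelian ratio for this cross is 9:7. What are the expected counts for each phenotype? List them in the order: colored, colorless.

333, 259

The 9:7 ratio has 16 parts, so with N = 592 the expected counts are:
  colored: 592 × 9/16 = 333
  colorless: 592 × 7/16 = 259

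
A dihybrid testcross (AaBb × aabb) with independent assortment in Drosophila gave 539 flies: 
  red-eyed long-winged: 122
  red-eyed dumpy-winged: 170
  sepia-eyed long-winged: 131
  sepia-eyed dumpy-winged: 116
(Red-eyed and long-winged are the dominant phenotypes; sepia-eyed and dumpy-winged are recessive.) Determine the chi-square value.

13.141

A dihybrid testcross with independent assortment gives a 1:1:1:1 ratio.
The 1:1:1:1 ratio has 4 parts, so with N = 539 the expected counts are:
  red-eyed long-winged: 539 × 1/4 = 134.75
  red-eyed dumpy-winged: 539 × 1/4 = 134.75
  sepia-eyed long-winged: 539 × 1/4 = 134.75
  sepia-eyed dumpy-winged: 539 × 1/4 = 134.75
χ² = Σ (O − E)² / E
  red-eyed long-winged: (122 − 134.75)² / 134.75 = 1.2064
  red-eyed dumpy-winged: (170 − 134.75)² / 134.75 = 9.2212
  sepia-eyed long-winged: (131 − 134.75)² / 134.75 = 0.1044
  sepia-eyed dumpy-winged: (116 − 134.75)² / 134.75 = 2.6090
χ² = 1.2064 + 9.2212 + 0.1044 + 2.6090 = 13.141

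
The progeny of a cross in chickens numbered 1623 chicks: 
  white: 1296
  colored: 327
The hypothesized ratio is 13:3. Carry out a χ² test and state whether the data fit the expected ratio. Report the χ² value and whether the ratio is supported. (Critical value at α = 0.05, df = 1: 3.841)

2.082; consistent

The 13:3 ratio has 16 parts, so with N = 1623 the expected counts are:
  white: 1623 × 13/16 = 1318.6875
  colored: 1623 × 3/16 = 304.3125
χ² = Σ (O − E)² / E
  white: (1296 − 1318.6875)² / 1318.6875 = 0.3903
  colored: (327 − 304.3125)² / 304.3125 = 1.6914
χ² = 0.3903 + 1.6914 = 2.0817 ≈ 2.082
Degrees of freedom = 2 − 1 = 1; critical value at α = 0.05 is 3.841.
Since 2.082 < 3.841, we fail to reject the null hypothesis — the data are consistent with the 13:3 ratio.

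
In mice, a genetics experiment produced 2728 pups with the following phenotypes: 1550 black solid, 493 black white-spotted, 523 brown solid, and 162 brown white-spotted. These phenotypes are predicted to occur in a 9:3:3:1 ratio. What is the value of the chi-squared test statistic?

1.508

Total ratio parts = 16. Expected numbers out of 2728:
  black solid: 2728 × 9/16 = 1534.5
  black white-spotted: 2728 × 3/16 = 511.5
  brown solid: 2728 × 3/16 = 511.5
  brown white-spotted: 2728 × 1/16 = 170.5
χ² = Σ (O − E)² / E
  black solid: (1550 − 1534.5)² / 1534.5 = 0.1566
  black white-spotted: (493 − 511.5)² / 511.5 = 0.6691
  brown solid: (523 − 511.5)² / 511.5 = 0.2586
  brown white-spotted: (162 − 170.5)² / 170.5 = 0.4238
χ² = 0.1566 + 0.6691 + 0.2586 + 0.4238 = 1.5081 ≈ 1.508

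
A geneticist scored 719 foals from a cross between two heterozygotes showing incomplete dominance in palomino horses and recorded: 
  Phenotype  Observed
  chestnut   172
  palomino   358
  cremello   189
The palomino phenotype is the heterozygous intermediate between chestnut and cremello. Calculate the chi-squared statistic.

With incomplete dominance, a heterozygote × heterozygote cross gives a 1:2:1 phenotypic ratio.
Under the 1:2:1 hypothesis (Σ ratio = 4, N = 719):
  chestnut: 719 × 1/4 = 179.75
  palomino: 719 × 2/4 = 359.5
  cremello: 719 × 1/4 = 179.75
χ² = Σ (O − E)² / E
  chestnut: (172 − 179.75)² / 179.75 = 0.3341
  palomino: (358 − 359.5)² / 359.5 = 0.0063
  cremello: (189 − 179.75)² / 179.75 = 0.4760
χ² = 0.3341 + 0.0063 + 0.4760 = 0.8164 ≈ 0.816

0.816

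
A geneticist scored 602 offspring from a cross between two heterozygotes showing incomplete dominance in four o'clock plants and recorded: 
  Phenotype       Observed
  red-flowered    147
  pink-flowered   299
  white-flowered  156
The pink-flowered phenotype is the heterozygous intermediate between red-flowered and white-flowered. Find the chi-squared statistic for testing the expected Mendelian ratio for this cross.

0.296

With incomplete dominance, a heterozygote × heterozygote cross gives a 1:2:1 phenotypic ratio.
Total ratio parts = 4. Expected numbers out of 602:
  red-flowered: 602 × 1/4 = 150.5
  pink-flowered: 602 × 2/4 = 301
  white-flowered: 602 × 1/4 = 150.5
χ² = Σ (O − E)² / E
  red-flowered: (147 − 150.5)² / 150.5 = 0.0814
  pink-flowered: (299 − 301)² / 301 = 0.0133
  white-flowered: (156 − 150.5)² / 150.5 = 0.2010
χ² = 0.0814 + 0.0133 + 0.2010 = 0.2957 ≈ 0.296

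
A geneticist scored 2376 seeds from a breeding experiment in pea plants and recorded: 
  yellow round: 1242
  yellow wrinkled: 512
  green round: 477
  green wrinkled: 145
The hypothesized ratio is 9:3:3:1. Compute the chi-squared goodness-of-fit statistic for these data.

18.918

Total ratio parts = 16. Expected numbers out of 2376:
  yellow round: 2376 × 9/16 = 1336.5
  yellow wrinkled: 2376 × 3/16 = 445.5
  green round: 2376 × 3/16 = 445.5
  green wrinkled: 2376 × 1/16 = 148.5
χ² = Σ (O − E)² / E
  yellow round: (1242 − 1336.5)² / 1336.5 = 6.6818
  yellow wrinkled: (512 − 445.5)² / 445.5 = 9.9265
  green round: (477 − 445.5)² / 445.5 = 2.2273
  green wrinkled: (145 − 148.5)² / 148.5 = 0.0825
χ² = 6.6818 + 9.9265 + 2.2273 + 0.0825 = 18.9181 ≈ 18.918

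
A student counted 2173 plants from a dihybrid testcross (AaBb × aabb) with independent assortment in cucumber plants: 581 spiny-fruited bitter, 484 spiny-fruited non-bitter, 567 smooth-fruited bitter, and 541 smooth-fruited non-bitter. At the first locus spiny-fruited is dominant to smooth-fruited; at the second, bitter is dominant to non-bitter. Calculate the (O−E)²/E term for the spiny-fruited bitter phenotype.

A dihybrid testcross with independent assortment gives a 1:1:1:1 ratio.
Expected counts for N = 2173 under a 1:1:1:1 ratio (total parts = 4):
  spiny-fruited bitter: 2173 × 1/4 = 543.25
  spiny-fruited non-bitter: 2173 × 1/4 = 543.25
  smooth-fruited bitter: 2173 × 1/4 = 543.25
  smooth-fruited non-bitter: 2173 × 1/4 = 543.25
Contribution of spiny-fruited bitter: (581 − 543.25)² / 543.25 = 2.6232

2.623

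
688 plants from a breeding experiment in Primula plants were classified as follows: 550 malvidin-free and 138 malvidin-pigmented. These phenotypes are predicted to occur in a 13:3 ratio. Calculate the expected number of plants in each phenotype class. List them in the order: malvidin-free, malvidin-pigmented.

Expected counts for N = 688 under a 13:3 ratio (total parts = 16):
  malvidin-free: 688 × 13/16 = 559
  malvidin-pigmented: 688 × 3/16 = 129

559, 129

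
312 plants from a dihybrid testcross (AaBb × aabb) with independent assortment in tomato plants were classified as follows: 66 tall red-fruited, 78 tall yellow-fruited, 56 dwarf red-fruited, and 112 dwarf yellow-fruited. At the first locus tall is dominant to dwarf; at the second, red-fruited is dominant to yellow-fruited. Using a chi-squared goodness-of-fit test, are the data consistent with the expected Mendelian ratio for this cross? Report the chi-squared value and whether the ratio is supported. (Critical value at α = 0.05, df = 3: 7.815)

A dihybrid testcross with independent assortment gives a 1:1:1:1 ratio.
Total ratio parts = 4. Expected numbers out of 312:
  tall red-fruited: 312 × 1/4 = 78
  tall yellow-fruited: 312 × 1/4 = 78
  dwarf red-fruited: 312 × 1/4 = 78
  dwarf yellow-fruited: 312 × 1/4 = 78
χ² = Σ (O − E)² / E
  tall red-fruited: (66 − 78)² / 78 = 1.8462
  tall yellow-fruited: (78 − 78)² / 78 = 0.0000
  dwarf red-fruited: (56 − 78)² / 78 = 6.2051
  dwarf yellow-fruited: (112 − 78)² / 78 = 14.8205
χ² = 1.8462 + 0.0000 + 6.2051 + 14.8205 = 22.8718 ≈ 22.872
Degrees of freedom = 4 − 1 = 3; critical value at α = 0.05 is 7.815.
Since 22.872 > 7.815, we reject the null hypothesis — the data do not fit the 1:1:1:1 ratio.

22.872; not consistent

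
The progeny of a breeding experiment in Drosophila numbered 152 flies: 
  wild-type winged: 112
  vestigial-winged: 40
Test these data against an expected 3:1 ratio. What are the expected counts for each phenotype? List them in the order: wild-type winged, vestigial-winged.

114, 38

Total ratio parts = 4. Expected numbers out of 152:
  wild-type winged: 152 × 3/4 = 114
  vestigial-winged: 152 × 1/4 = 38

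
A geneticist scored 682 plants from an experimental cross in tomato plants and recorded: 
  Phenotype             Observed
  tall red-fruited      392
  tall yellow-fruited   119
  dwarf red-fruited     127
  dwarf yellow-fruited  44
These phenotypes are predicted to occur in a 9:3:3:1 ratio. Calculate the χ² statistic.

Expected counts for N = 682 under a 9:3:3:1 ratio (total parts = 16):
  tall red-fruited: 682 × 9/16 = 383.625
  tall yellow-fruited: 682 × 3/16 = 127.875
  dwarf red-fruited: 682 × 3/16 = 127.875
  dwarf yellow-fruited: 682 × 1/16 = 42.625
χ² = Σ (O − E)² / E
  tall red-fruited: (392 − 383.625)² / 383.625 = 0.1828
  tall yellow-fruited: (119 − 127.875)² / 127.875 = 0.6160
  dwarf red-fruited: (127 − 127.875)² / 127.875 = 0.0060
  dwarf yellow-fruited: (44 − 42.625)² / 42.625 = 0.0444
χ² = 0.1828 + 0.6160 + 0.0060 + 0.0444 = 0.8492 ≈ 0.849

0.849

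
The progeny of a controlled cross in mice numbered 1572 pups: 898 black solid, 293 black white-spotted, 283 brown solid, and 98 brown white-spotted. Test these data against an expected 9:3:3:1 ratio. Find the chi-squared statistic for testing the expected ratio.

0.693

The 9:3:3:1 ratio has 16 parts, so with N = 1572 the expected counts are:
  black solid: 1572 × 9/16 = 884.25
  black white-spotted: 1572 × 3/16 = 294.75
  brown solid: 1572 × 3/16 = 294.75
  brown white-spotted: 1572 × 1/16 = 98.25
χ² = Σ (O − E)² / E
  black solid: (898 − 884.25)² / 884.25 = 0.2138
  black white-spotted: (293 − 294.75)² / 294.75 = 0.0104
  brown solid: (283 − 294.75)² / 294.75 = 0.4684
  brown white-spotted: (98 − 98.25)² / 98.25 = 0.0006
χ² = 0.2138 + 0.0104 + 0.4684 + 0.0006 = 0.6932 ≈ 0.693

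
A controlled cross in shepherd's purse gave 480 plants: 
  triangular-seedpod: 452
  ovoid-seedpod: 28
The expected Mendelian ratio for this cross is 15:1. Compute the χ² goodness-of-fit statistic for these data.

Total ratio parts = 16. Expected numbers out of 480:
  triangular-seedpod: 480 × 15/16 = 450
  ovoid-seedpod: 480 × 1/16 = 30
χ² = Σ (O − E)² / E
  triangular-seedpod: (452 − 450)² / 450 = 0.0089
  ovoid-seedpod: (28 − 30)² / 30 = 0.1333
χ² = 0.0089 + 0.1333 = 0.1422 ≈ 0.142

0.142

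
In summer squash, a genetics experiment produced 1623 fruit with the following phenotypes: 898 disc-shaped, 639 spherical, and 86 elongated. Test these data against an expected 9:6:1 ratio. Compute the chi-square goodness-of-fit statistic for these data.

Under the 9:6:1 hypothesis (Σ ratio = 16, N = 1623):
  disc-shaped: 1623 × 9/16 = 912.9375
  spherical: 1623 × 6/16 = 608.625
  elongated: 1623 × 1/16 = 101.4375
χ² = Σ (O − E)² / E
  disc-shaped: (898 − 912.9375)² / 912.9375 = 0.2444
  spherical: (639 − 608.625)² / 608.625 = 1.5159
  elongated: (86 − 101.4375)² / 101.4375 = 2.3494
χ² = 0.2444 + 1.5159 + 2.3494 = 4.1097 ≈ 4.110

4.110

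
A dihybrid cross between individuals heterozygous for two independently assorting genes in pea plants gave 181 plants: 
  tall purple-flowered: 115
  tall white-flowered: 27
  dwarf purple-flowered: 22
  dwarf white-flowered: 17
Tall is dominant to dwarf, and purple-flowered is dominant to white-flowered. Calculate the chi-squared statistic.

A dihybrid F₂ with independent assortment and complete dominance at both loci gives a 9:3:3:1 phenotypic ratio.
Total ratio parts = 16. Expected numbers out of 181:
  tall purple-flowered: 181 × 9/16 = 101.8125
  tall white-flowered: 181 × 3/16 = 33.9375
  dwarf purple-flowered: 181 × 3/16 = 33.9375
  dwarf white-flowered: 181 × 1/16 = 11.3125
χ² = Σ (O − E)² / E
  tall purple-flowered: (115 − 101.8125)² / 101.8125 = 1.7081
  tall white-flowered: (27 − 33.9375)² / 33.9375 = 1.4182
  dwarf purple-flowered: (22 − 33.9375)² / 33.9375 = 4.1990
  dwarf white-flowered: (17 − 11.3125)² / 11.3125 = 2.8595
χ² = 1.7081 + 1.4182 + 4.1990 + 2.8595 = 10.1848 ≈ 10.185

10.185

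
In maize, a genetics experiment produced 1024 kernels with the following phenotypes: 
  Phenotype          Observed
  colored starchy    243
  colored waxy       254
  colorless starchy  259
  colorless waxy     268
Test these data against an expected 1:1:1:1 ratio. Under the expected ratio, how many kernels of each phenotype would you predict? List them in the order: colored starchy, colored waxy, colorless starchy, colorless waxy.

Under the 1:1:1:1 hypothesis (Σ ratio = 4, N = 1024):
  colored starchy: 1024 × 1/4 = 256
  colored waxy: 1024 × 1/4 = 256
  colorless starchy: 1024 × 1/4 = 256
  colorless waxy: 1024 × 1/4 = 256

256, 256, 256, 256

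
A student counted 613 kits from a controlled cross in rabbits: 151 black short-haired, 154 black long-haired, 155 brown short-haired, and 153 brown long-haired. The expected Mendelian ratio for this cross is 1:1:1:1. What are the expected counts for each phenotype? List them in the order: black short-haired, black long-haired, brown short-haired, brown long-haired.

153.25, 153.25, 153.25, 153.25

Expected counts for N = 613 under a 1:1:1:1 ratio (total parts = 4):
  black short-haired: 613 × 1/4 = 153.25
  black long-haired: 613 × 1/4 = 153.25
  brown short-haired: 613 × 1/4 = 153.25
  brown long-haired: 613 × 1/4 = 153.25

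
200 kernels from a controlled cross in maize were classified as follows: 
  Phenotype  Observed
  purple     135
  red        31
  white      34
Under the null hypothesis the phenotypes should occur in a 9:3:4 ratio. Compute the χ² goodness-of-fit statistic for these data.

The 9:3:4 ratio has 16 parts, so with N = 200 the expected counts are:
  purple: 200 × 9/16 = 112.5
  red: 200 × 3/16 = 37.5
  white: 200 × 4/16 = 50
χ² = Σ (O − E)² / E
  purple: (135 − 112.5)² / 112.5 = 4.5000
  red: (31 − 37.5)² / 37.5 = 1.1267
  white: (34 − 50)² / 50 = 5.1200
χ² = 4.5000 + 1.1267 + 5.1200 = 10.7467 ≈ 10.747

10.747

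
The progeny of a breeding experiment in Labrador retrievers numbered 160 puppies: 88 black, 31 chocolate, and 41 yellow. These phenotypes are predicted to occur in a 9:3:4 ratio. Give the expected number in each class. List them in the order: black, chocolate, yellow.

90, 30, 40

The 9:3:4 ratio has 16 parts, so with N = 160 the expected counts are:
  black: 160 × 9/16 = 90
  chocolate: 160 × 3/16 = 30
  yellow: 160 × 4/16 = 40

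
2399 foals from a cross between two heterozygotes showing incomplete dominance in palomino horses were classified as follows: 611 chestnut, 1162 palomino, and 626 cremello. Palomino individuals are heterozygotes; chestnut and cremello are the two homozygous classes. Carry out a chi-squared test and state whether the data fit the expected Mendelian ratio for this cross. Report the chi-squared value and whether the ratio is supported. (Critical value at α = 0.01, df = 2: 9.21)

2.532; consistent

With incomplete dominance, a heterozygote × heterozygote cross gives a 1:2:1 phenotypic ratio.
Under the 1:2:1 hypothesis (Σ ratio = 4, N = 2399):
  chestnut: 2399 × 1/4 = 599.75
  palomino: 2399 × 2/4 = 1199.5
  cremello: 2399 × 1/4 = 599.75
χ² = Σ (O − E)² / E
  chestnut: (611 − 599.75)² / 599.75 = 0.2110
  palomino: (1162 − 1199.5)² / 1199.5 = 1.1724
  cremello: (626 − 599.75)² / 599.75 = 1.1489
χ² = 0.2110 + 1.1724 + 1.1489 = 2.5323 ≈ 2.532
Degrees of freedom = 3 − 1 = 2; critical value at α = 0.01 is 9.21.
Since 2.532 < 9.21, we fail to reject the null hypothesis — the data are consistent with the 1:2:1 ratio.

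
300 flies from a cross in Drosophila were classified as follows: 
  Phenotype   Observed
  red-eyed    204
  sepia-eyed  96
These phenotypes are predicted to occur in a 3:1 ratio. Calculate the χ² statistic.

Total ratio parts = 4. Expected numbers out of 300:
  red-eyed: 300 × 3/4 = 225
  sepia-eyed: 300 × 1/4 = 75
χ² = Σ (O − E)² / E
  red-eyed: (204 − 225)² / 225 = 1.9600
  sepia-eyed: (96 − 75)² / 75 = 5.8800
χ² = 1.9600 + 5.8800 = 7.840

7.840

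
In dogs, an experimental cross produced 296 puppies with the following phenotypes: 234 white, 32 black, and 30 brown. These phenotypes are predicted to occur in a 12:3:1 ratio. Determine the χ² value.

Under the 12:3:1 hypothesis (Σ ratio = 16, N = 296):
  white: 296 × 12/16 = 222
  black: 296 × 3/16 = 55.5
  brown: 296 × 1/16 = 18.5
χ² = Σ (O − E)² / E
  white: (234 − 222)² / 222 = 0.6486
  black: (32 − 55.5)² / 55.5 = 9.9505
  brown: (30 − 18.5)² / 18.5 = 7.1486
χ² = 0.6486 + 9.9505 + 7.1486 = 17.7477 ≈ 17.748

17.748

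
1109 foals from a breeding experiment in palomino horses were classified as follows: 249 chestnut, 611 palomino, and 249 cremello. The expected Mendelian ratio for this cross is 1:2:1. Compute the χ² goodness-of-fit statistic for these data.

Total ratio parts = 4. Expected numbers out of 1109:
  chestnut: 1109 × 1/4 = 277.25
  palomino: 1109 × 2/4 = 554.5
  cremello: 1109 × 1/4 = 277.25
χ² = Σ (O − E)² / E
  chestnut: (249 − 277.25)² / 277.25 = 2.8785
  palomino: (611 − 554.5)² / 554.5 = 5.7570
  cremello: (249 − 277.25)² / 277.25 = 2.8785
χ² = 2.8785 + 5.7570 + 2.8785 = 11.514

11.514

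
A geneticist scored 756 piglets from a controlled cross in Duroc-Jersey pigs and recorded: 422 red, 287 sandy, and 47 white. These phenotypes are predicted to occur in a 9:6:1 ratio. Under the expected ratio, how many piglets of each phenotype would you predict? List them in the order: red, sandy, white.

425.25, 283.5, 47.25

Total ratio parts = 16. Expected numbers out of 756:
  red: 756 × 9/16 = 425.25
  sandy: 756 × 6/16 = 283.5
  white: 756 × 1/16 = 47.25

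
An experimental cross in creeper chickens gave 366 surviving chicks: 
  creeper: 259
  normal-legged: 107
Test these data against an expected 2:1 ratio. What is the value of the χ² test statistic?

Expected counts for N = 366 under a 2:1 ratio (total parts = 3):
  creeper: 366 × 2/3 = 244
  normal-legged: 366 × 1/3 = 122
χ² = Σ (O − E)² / E
  creeper: (259 − 244)² / 244 = 0.9221
  normal-legged: (107 − 122)² / 122 = 1.8443
χ² = 0.9221 + 1.8443 = 2.7664 ≈ 2.766

2.766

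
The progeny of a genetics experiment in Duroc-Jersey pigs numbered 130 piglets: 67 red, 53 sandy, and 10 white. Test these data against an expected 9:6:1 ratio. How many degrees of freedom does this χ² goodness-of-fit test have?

A goodness-of-fit test with 3 phenotype classes has df = 3 − 1 = 2.

2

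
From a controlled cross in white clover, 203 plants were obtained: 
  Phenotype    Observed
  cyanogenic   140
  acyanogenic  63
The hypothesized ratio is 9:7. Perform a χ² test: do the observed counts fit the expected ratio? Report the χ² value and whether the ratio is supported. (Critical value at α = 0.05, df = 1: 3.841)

Under the 9:7 hypothesis (Σ ratio = 16, N = 203):
  cyanogenic: 203 × 9/16 = 114.1875
  acyanogenic: 203 × 7/16 = 88.8125
χ² = Σ (O − E)² / E
  cyanogenic: (140 − 114.1875)² / 114.1875 = 5.8350
  acyanogenic: (63 − 88.8125)² / 88.8125 = 7.5022
χ² = 5.8350 + 7.5022 = 13.3372 ≈ 13.337
Degrees of freedom = 2 − 1 = 1; critical value at α = 0.05 is 3.841.
Since 13.337 > 3.841, we reject the null hypothesis — the data do not fit the 9:7 ratio.

13.337; not consistent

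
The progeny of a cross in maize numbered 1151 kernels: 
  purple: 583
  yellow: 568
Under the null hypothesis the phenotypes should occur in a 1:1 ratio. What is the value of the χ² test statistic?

Total ratio parts = 2. Expected numbers out of 1151:
  purple: 1151 × 1/2 = 575.5
  yellow: 1151 × 1/2 = 575.5
χ² = Σ (O − E)² / E
  purple: (583 − 575.5)² / 575.5 = 0.0977
  yellow: (568 − 575.5)² / 575.5 = 0.0977
χ² = 0.0977 + 0.0977 = 0.1954 ≈ 0.195

0.195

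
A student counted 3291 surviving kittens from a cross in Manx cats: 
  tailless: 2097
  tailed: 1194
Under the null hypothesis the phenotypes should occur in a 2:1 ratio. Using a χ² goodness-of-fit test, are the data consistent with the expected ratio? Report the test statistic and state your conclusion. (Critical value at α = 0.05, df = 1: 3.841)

12.866; not consistent

Expected counts for N = 3291 under a 2:1 ratio (total parts = 3):
  tailless: 3291 × 2/3 = 2194
  tailed: 3291 × 1/3 = 1097
χ² = Σ (O − E)² / E
  tailless: (2097 − 2194)² / 2194 = 4.2885
  tailed: (1194 − 1097)² / 1097 = 8.5770
χ² = 4.2885 + 8.5770 = 12.8655 ≈ 12.866
Degrees of freedom = 2 − 1 = 1; critical value at α = 0.05 is 3.841.
Since 12.866 > 3.841, we reject the null hypothesis — the data do not fit the 2:1 ratio.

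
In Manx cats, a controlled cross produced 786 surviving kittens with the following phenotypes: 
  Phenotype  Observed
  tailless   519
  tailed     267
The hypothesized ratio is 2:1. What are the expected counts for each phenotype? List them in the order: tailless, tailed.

Expected counts for N = 786 under a 2:1 ratio (total parts = 3):
  tailless: 786 × 2/3 = 524
  tailed: 786 × 1/3 = 262

524, 262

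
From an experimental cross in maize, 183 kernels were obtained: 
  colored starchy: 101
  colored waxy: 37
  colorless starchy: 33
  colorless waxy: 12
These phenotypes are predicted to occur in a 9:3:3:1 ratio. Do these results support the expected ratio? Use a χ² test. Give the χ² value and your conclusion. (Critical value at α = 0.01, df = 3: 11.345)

Under the 9:3:3:1 hypothesis (Σ ratio = 16, N = 183):
  colored starchy: 183 × 9/16 = 102.9375
  colored waxy: 183 × 3/16 = 34.3125
  colorless starchy: 183 × 3/16 = 34.3125
  colorless waxy: 183 × 1/16 = 11.4375
χ² = Σ (O − E)² / E
  colored starchy: (101 − 102.9375)² / 102.9375 = 0.0365
  colored waxy: (37 − 34.3125)² / 34.3125 = 0.2105
  colorless starchy: (33 − 34.3125)² / 34.3125 = 0.0502
  colorless waxy: (12 − 11.4375)² / 11.4375 = 0.0277
χ² = 0.0365 + 0.2105 + 0.0502 + 0.0277 = 0.3249 ≈ 0.325
Degrees of freedom = 4 − 1 = 3; critical value at α = 0.01 is 11.345.
Since 0.325 < 11.345, we fail to reject the null hypothesis — the data are consistent with the 9:3:3:1 ratio.

0.325; consistent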